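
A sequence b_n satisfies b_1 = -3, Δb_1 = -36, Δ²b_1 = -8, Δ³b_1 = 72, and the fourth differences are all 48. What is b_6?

Build the table forward from the leading diagonal:
D4: 48, 48, 48, 48, 48, 48
D3: 72, 120, 168, 216, 264, 312
D2: -8, 64, 184, 352, 568, 832
D1: -36, -44, 20, 204, 556, 1124
b: -3, -39, -83, -63, 141, 697

697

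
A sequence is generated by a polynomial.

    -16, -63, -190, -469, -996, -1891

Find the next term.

First differences: -47  -127  -279  -527  -895
Second differences: -80  -152  -248  -368
Third differences: -72  -96  -120
Fourth differences: -24  -24
The fourth differences are constant (-24).
-120 − 24 = -144;  -368 − 144 = -512;  -895 − 512 = -1407;  -1891 − 1407 = -3298

-3298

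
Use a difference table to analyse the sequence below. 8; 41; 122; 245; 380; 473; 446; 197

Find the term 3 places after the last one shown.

-3262

33, 81, 123, 135, 93, -27, -249
48, 42, 12, -42, -120, -222
-6, -30, -54, -78, -102
-24, -24, -24, -24
The fourth differences are constant (-24).
-102 − 24 = -126;  -222 − 126 = -348;  -249 − 348 = -597;  197 − 597 = -400
-126 − 24 = -150;  -348 − 150 = -498;  -597 − 498 = -1095;  -400 − 1095 = -1495
-150 − 24 = -174;  -498 − 174 = -672;  -1095 − 672 = -1767;  -1495 − 1767 = -3262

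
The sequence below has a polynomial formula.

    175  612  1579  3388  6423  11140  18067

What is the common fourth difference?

D1: 437, 967, 1809, 3035, 4717, 6927
D2: 530, 842, 1226, 1682, 2210
D3: 312, 384, 456, 528
D4: 72, 72, 72

72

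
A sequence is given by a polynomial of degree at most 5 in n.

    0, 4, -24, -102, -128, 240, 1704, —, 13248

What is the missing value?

5446

Using the first 7 terms:
Δ: 4  -28  -78  -26  368  1464
Δ²: -32  -50  52  394  1096
Δ³: -18  102  342  702
Δ⁴: 120  240  360
Δ⁵: 120  120
Constant fifth difference = 120.
Extend forward: 360 + 120 = 480;  702 + 480 = 1182;  1096 + 1182 = 2278;  1464 + 2278 = 3742;  1704 + 3742 = 5446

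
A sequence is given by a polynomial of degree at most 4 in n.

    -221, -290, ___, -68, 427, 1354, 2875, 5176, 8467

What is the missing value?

-269

Using the last 6 terms:
Δ: 495, 927, 1521, 2301, 3291
Δ²: 432, 594, 780, 990
Δ³: 162, 186, 210
Δ⁴: 24, 24
Constant fourth difference = 24.
Extend backward: 162 − 24 = 138;  432 − 138 = 294;  495 − 294 = 201;  -68 − 201 = -269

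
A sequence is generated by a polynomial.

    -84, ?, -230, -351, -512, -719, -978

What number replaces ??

-143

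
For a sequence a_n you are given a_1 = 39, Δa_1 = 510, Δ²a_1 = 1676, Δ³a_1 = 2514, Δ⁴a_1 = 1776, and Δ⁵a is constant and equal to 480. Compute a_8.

199035

Build the table forward from the leading diagonal:
D5: 480  480  480  480  480  480  480  480
D4: 1776  2256  2736  3216  3696  4176  4656  5136
D3: 2514  4290  6546  9282  12498  16194  20370  25026
D2: 1676  4190  8480  15026  24308  36806  53000  73370
D1: 510  2186  6376  14856  29882  54190  90996  143996
a: 39  549  2735  9111  23967  53849  108039  199035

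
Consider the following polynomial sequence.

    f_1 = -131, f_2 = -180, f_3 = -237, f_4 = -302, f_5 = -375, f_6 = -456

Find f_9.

-747

-49 , -57 , -65 , -73 , -81
-8 , -8 , -8 , -8
The second differences are constant (-8).
-81 − 8 = -89;  -456 − 89 = -545
-89 − 8 = -97;  -545 − 97 = -642
-97 − 8 = -105;  -642 − 105 = -747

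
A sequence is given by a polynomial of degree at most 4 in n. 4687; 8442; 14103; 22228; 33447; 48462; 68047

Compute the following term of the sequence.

First differences: 3755, 5661, 8125, 11219, 15015, 19585
Second differences: 1906, 2464, 3094, 3796, 4570
Third differences: 558, 630, 702, 774
Fourth differences: 72, 72, 72
The fourth differences are constant (72).
774 + 72 = 846;  4570 + 846 = 5416;  19585 + 5416 = 25001;  68047 + 25001 = 93048

93048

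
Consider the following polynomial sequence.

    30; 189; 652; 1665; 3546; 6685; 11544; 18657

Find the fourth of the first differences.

1881

Δ: 159, 463, 1013, 1881, 3139, 4859, 7113
Δ²: 304, 550, 868, 1258, 1720, 2254
Δ³: 246, 318, 390, 462, 534
Δ⁴: 72, 72, 72, 72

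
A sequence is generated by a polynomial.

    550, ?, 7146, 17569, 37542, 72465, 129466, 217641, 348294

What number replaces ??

2361

Using the last 7 terms:
10423  19973  34923  57001  88175  130653
9550  14950  22078  31174  42478
5400  7128  9096  11304
1728  1968  2208
240  240
Constant fifth difference = 240.
Extend backward: 1728 − 240 = 1488;  5400 − 1488 = 3912;  9550 − 3912 = 5638;  10423 − 5638 = 4785;  7146 − 4785 = 2361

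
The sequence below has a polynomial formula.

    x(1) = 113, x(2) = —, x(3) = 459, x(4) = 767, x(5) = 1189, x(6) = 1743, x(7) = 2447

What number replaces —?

247

Using the last 5 terms:
First differences: 308, 422, 554, 704
Second differences: 114, 132, 150
Third differences: 18, 18
Constant third difference = 18.
Extend backward: 114 − 18 = 96;  308 − 96 = 212;  459 − 212 = 247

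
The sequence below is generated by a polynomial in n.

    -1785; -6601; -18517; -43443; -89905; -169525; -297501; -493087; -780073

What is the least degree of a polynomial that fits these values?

5

D1: -4816, -11916, -24926, -46462, -79620, -127976, -195586, -286986
D2: -7100, -13010, -21536, -33158, -48356, -67610, -91400
D3: -5910, -8526, -11622, -15198, -19254, -23790
D4: -2616, -3096, -3576, -4056, -4536
D5: -480, -480, -480, -480
The fifth differences are constant, so the polynomial has degree 5.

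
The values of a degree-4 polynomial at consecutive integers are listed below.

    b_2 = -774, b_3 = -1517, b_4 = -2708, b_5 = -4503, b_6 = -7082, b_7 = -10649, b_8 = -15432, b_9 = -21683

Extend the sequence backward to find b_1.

-347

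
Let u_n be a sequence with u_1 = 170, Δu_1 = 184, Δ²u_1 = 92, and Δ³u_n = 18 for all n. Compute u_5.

1530

Build the table forward from the leading diagonal:
D3: 18  18  18  18  18
D2: 92  110  128  146  164
D1: 184  276  386  514  660
u: 170  354  630  1016  1530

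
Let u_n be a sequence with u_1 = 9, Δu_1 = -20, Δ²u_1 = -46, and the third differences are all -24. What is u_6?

Build the table forward from the leading diagonal:
Δ³: -24  -24  -24  -24  -24  -24
Δ²: -46  -70  -94  -118  -142  -166
Δ: -20  -66  -136  -230  -348  -490
u: 9  -11  -77  -213  -443  -791

-791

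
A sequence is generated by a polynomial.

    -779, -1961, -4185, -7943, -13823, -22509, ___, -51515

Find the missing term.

-34781

Using the first 6 terms:
-1182  -2224  -3758  -5880  -8686
-1042  -1534  -2122  -2806
-492  -588  -684
-96  -96
Constant fourth difference = -96.
Extend forward: -684 − 96 = -780;  -2806 − 780 = -3586;  -8686 − 3586 = -12272;  -22509 − 12272 = -34781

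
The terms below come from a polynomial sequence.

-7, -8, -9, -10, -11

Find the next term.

-12

Δ: -1, -1, -1, -1
Constant first difference = -1, so extend:
-11 − 1 = -12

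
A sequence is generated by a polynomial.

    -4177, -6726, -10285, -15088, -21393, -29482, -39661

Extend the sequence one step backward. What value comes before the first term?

First differences: -2549  -3559  -4803  -6305  -8089  -10179
Second differences: -1010  -1244  -1502  -1784  -2090
Third differences: -234  -258  -282  -306
Fourth differences: -24  -24  -24
The fourth differences are constant at -24.
Work back: -234 + 24 = -210;  -1010 + 210 = -800;  -2549 + 800 = -1749;  -4177 + 1749 = -2428

-2428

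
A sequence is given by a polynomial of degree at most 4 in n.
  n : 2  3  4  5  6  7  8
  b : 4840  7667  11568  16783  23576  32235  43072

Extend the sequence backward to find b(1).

2871

D1: 2827, 3901, 5215, 6793, 8659, 10837
D2: 1074, 1314, 1578, 1866, 2178
D3: 240, 264, 288, 312
D4: 24, 24, 24
The fourth differences are constant at 24.
Work back: 240 − 24 = 216;  1074 − 216 = 858;  2827 − 858 = 1969;  4840 − 1969 = 2871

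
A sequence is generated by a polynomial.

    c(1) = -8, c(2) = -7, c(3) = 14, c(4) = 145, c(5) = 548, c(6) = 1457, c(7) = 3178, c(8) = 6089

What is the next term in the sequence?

10640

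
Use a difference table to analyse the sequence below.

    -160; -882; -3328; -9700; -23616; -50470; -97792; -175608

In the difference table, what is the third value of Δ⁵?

First differences: -722, -2446, -6372, -13916, -26854, -47322, -77816
Second differences: -1724, -3926, -7544, -12938, -20468, -30494
Third differences: -2202, -3618, -5394, -7530, -10026
Fourth differences: -1416, -1776, -2136, -2496
Fifth differences: -360, -360, -360

-360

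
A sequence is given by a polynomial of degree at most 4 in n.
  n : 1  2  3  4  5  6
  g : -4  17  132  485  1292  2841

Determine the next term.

5492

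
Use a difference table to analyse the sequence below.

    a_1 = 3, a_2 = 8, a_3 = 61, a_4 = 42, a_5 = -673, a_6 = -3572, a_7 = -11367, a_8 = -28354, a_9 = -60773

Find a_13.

D1: 5, 53, -19, -715, -2899, -7795, -16987, -32419
D2: 48, -72, -696, -2184, -4896, -9192, -15432
D3: -120, -624, -1488, -2712, -4296, -6240
D4: -504, -864, -1224, -1584, -1944
D5: -360, -360, -360, -360
The fifth differences are constant (-360).
-1944 − 360 = -2304;  -6240 − 2304 = -8544;  -15432 − 8544 = -23976;  -32419 − 23976 = -56395;  -60773 − 56395 = -117168
-2304 − 360 = -2664;  -8544 − 2664 = -11208;  -23976 − 11208 = -35184;  -56395 − 35184 = -91579;  -117168 − 91579 = -208747
-2664 − 360 = -3024;  -11208 − 3024 = -14232;  -35184 − 14232 = -49416;  -91579 − 49416 = -140995;  -208747 − 140995 = -349742
-3024 − 360 = -3384;  -14232 − 3384 = -17616;  -49416 − 17616 = -67032;  -140995 − 67032 = -208027;  -349742 − 208027 = -557769

-557769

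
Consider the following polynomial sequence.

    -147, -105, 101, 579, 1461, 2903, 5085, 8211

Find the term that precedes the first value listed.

Δ: 42, 206, 478, 882, 1442, 2182, 3126
Δ²: 164, 272, 404, 560, 740, 944
Δ³: 108, 132, 156, 180, 204
Δ⁴: 24, 24, 24, 24
The fourth differences are constant at 24.
Work back: 108 − 24 = 84;  164 − 84 = 80;  42 − 80 = -38;  -147 + 38 = -109

-109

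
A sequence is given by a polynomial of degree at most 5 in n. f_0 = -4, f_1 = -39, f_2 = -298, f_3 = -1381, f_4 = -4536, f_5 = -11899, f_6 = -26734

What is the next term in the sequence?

D1: -35, -259, -1083, -3155, -7363, -14835
D2: -224, -824, -2072, -4208, -7472
D3: -600, -1248, -2136, -3264
D4: -648, -888, -1128
D5: -240, -240
Constant fifth difference = -240, so extend:
-1128 − 240 = -1368;  -3264 − 1368 = -4632;  -7472 − 4632 = -12104;  -14835 − 12104 = -26939;  -26734 − 26939 = -53673

-53673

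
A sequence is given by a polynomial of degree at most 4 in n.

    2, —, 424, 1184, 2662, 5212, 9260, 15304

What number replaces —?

Using the last 6 terms:
760  1478  2550  4048  6044
718  1072  1498  1996
354  426  498
72  72
Constant fourth difference = 72.
Extend backward: 354 − 72 = 282;  718 − 282 = 436;  760 − 436 = 324;  424 − 324 = 100

100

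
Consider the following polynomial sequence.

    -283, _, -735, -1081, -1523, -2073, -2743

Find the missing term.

Using the last 5 terms:
First differences: -346  -442  -550  -670
Second differences: -96  -108  -120
Third differences: -12  -12
Constant third difference = -12.
Extend backward: -96 + 12 = -84;  -346 + 84 = -262;  -735 + 262 = -473

-473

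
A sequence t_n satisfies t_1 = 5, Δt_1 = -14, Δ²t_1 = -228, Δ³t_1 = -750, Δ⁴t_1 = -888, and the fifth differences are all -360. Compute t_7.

Build the table forward from the leading diagonal:
Fifth differences: -360  -360  -360  -360  -360  -360  -360
Fourth differences: -888  -1248  -1608  -1968  -2328  -2688  -3048
Third differences: -750  -1638  -2886  -4494  -6462  -8790  -11478
Second differences: -228  -978  -2616  -5502  -9996  -16458  -25248
First differences: -14  -242  -1220  -3836  -9338  -19334  -35792
t: 5  -9  -251  -1471  -5307  -14645  -33979

-33979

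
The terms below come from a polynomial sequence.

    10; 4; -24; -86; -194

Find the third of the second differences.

-46

Δ: -6, -28, -62, -108
Δ²: -22, -34, -46
Δ³: -12, -12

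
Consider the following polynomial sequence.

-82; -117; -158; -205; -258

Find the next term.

-317

D1: -35, -41, -47, -53
D2: -6, -6, -6
Constant second difference = -6, so extend:
-53 − 6 = -59;  -258 − 59 = -317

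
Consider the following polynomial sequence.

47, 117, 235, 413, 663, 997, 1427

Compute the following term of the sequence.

1965

D1: 70  118  178  250  334  430
D2: 48  60  72  84  96
D3: 12  12  12  12
Third differences constant at 12.
96 + 12 = 108;  430 + 108 = 538;  1427 + 538 = 1965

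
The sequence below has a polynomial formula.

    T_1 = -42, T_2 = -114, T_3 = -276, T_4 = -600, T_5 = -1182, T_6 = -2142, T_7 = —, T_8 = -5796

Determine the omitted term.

Using the first 6 terms:
D1: -72  -162  -324  -582  -960
D2: -90  -162  -258  -378
D3: -72  -96  -120
D4: -24  -24
Constant fourth difference = -24.
Extend forward: -120 − 24 = -144;  -378 − 144 = -522;  -960 − 522 = -1482;  -2142 − 1482 = -3624

-3624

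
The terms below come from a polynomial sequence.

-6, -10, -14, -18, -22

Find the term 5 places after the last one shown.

-42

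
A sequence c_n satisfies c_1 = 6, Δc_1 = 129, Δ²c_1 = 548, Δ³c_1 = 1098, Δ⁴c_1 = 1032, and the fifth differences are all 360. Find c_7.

Build the table forward from the leading diagonal:
Δ⁵: 360, 360, 360, 360, 360, 360, 360
Δ⁴: 1032, 1392, 1752, 2112, 2472, 2832, 3192
Δ³: 1098, 2130, 3522, 5274, 7386, 9858, 12690
Δ²: 548, 1646, 3776, 7298, 12572, 19958, 29816
Δ: 129, 677, 2323, 6099, 13397, 25969, 45927
c: 6, 135, 812, 3135, 9234, 22631, 48600

48600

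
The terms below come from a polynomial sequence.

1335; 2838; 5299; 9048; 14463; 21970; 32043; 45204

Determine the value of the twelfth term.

Δ: 1503, 2461, 3749, 5415, 7507, 10073, 13161
Δ²: 958, 1288, 1666, 2092, 2566, 3088
Δ³: 330, 378, 426, 474, 522
Δ⁴: 48, 48, 48, 48
The fourth differences are constant (48).
522 + 48 = 570;  3088 + 570 = 3658;  13161 + 3658 = 16819;  45204 + 16819 = 62023
570 + 48 = 618;  3658 + 618 = 4276;  16819 + 4276 = 21095;  62023 + 21095 = 83118
618 + 48 = 666;  4276 + 666 = 4942;  21095 + 4942 = 26037;  83118 + 26037 = 109155
666 + 48 = 714;  4942 + 714 = 5656;  26037 + 5656 = 31693;  109155 + 31693 = 140848

140848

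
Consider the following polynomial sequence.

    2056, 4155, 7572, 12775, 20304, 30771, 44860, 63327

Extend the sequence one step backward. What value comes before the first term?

Δ: 2099, 3417, 5203, 7529, 10467, 14089, 18467
Δ²: 1318, 1786, 2326, 2938, 3622, 4378
Δ³: 468, 540, 612, 684, 756
Δ⁴: 72, 72, 72, 72
The fourth differences are constant at 72.
Work back: 468 − 72 = 396;  1318 − 396 = 922;  2099 − 922 = 1177;  2056 − 1177 = 879

879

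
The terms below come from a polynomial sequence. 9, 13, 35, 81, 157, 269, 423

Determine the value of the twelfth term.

Δ: 4  22  46  76  112  154
Δ²: 18  24  30  36  42
Δ³: 6  6  6  6
Constant third difference = 6, so extend:
42 + 6 = 48;  154 + 48 = 202;  423 + 202 = 625
48 + 6 = 54;  202 + 54 = 256;  625 + 256 = 881
54 + 6 = 60;  256 + 60 = 316;  881 + 316 = 1197
60 + 6 = 66;  316 + 66 = 382;  1197 + 382 = 1579
66 + 6 = 72;  382 + 72 = 454;  1579 + 454 = 2033

2033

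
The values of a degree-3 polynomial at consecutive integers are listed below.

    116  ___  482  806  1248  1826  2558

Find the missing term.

258

Using the last 5 terms:
Δ: 324  442  578  732
Δ²: 118  136  154
Δ³: 18  18
Constant third difference = 18.
Extend backward: 118 − 18 = 100;  324 − 100 = 224;  482 − 224 = 258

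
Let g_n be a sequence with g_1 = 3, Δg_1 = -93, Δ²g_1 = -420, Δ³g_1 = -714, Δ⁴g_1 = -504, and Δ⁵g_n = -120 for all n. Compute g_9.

-94485

Build the table forward from the leading diagonal:
Fifth differences: -120  -120  -120  -120  -120  -120  -120  -120  -120
Fourth differences: -504  -624  -744  -864  -984  -1104  -1224  -1344  -1464
Third differences: -714  -1218  -1842  -2586  -3450  -4434  -5538  -6762  -8106
Second differences: -420  -1134  -2352  -4194  -6780  -10230  -14664  -20202  -26964
First differences: -93  -513  -1647  -3999  -8193  -14973  -25203  -39867  -60069
g: 3  -90  -603  -2250  -6249  -14442  -29415  -54618  -94485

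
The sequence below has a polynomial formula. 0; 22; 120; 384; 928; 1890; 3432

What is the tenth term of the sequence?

13518

22 , 98 , 264 , 544 , 962 , 1542
76 , 166 , 280 , 418 , 580
90 , 114 , 138 , 162
24 , 24 , 24
The fourth differences are constant (24).
162 + 24 = 186;  580 + 186 = 766;  1542 + 766 = 2308;  3432 + 2308 = 5740
186 + 24 = 210;  766 + 210 = 976;  2308 + 976 = 3284;  5740 + 3284 = 9024
210 + 24 = 234;  976 + 234 = 1210;  3284 + 1210 = 4494;  9024 + 4494 = 13518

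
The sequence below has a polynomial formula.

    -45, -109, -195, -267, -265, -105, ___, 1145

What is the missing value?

Using the first 6 terms:
-64, -86, -72, 2, 160
-22, 14, 74, 158
36, 60, 84
24, 24
Constant fourth difference = 24.
Extend forward: 84 + 24 = 108;  158 + 108 = 266;  160 + 266 = 426;  -105 + 426 = 321

321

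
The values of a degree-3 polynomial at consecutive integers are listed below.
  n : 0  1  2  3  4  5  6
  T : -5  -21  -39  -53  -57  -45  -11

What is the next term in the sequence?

-16  -18  -14  -4  12  34
-2  4  10  16  22
6  6  6  6
The third differences are constant (6).
22 + 6 = 28;  34 + 28 = 62;  -11 + 62 = 51

51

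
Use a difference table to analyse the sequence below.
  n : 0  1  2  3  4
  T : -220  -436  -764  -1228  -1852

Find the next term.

-2660

First differences: -216  -328  -464  -624
Second differences: -112  -136  -160
Third differences: -24  -24
Constant third difference = -24, so extend:
-160 − 24 = -184;  -624 − 184 = -808;  -1852 − 808 = -2660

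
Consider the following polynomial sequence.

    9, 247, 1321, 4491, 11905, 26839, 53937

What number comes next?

238, 1074, 3170, 7414, 14934, 27098
836, 2096, 4244, 7520, 12164
1260, 2148, 3276, 4644
888, 1128, 1368
240, 240
Constant fifth difference = 240, so extend:
1368 + 240 = 1608;  4644 + 1608 = 6252;  12164 + 6252 = 18416;  27098 + 18416 = 45514;  53937 + 45514 = 99451

99451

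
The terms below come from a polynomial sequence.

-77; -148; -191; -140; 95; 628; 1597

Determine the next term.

3164

-71, -43, 51, 235, 533, 969
28, 94, 184, 298, 436
66, 90, 114, 138
24, 24, 24
Fourth differences constant at 24.
138 + 24 = 162;  436 + 162 = 598;  969 + 598 = 1567;  1597 + 1567 = 3164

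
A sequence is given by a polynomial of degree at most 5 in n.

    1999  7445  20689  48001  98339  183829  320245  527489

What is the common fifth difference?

480

First differences: 5446, 13244, 27312, 50338, 85490, 136416, 207244
Second differences: 7798, 14068, 23026, 35152, 50926, 70828
Third differences: 6270, 8958, 12126, 15774, 19902
Fourth differences: 2688, 3168, 3648, 4128
Fifth differences: 480, 480, 480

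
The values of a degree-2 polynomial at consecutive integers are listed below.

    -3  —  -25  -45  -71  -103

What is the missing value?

Using the last 4 terms:
D1: -20  -26  -32
D2: -6  -6
Constant second difference = -6.
Extend backward: -20 + 6 = -14;  -25 + 14 = -11

-11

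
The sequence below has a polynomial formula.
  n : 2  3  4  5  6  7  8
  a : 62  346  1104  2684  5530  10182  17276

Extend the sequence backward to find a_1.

First differences: 284, 758, 1580, 2846, 4652, 7094
Second differences: 474, 822, 1266, 1806, 2442
Third differences: 348, 444, 540, 636
Fourth differences: 96, 96, 96
The fourth differences are constant at 96.
Work back: 348 − 96 = 252;  474 − 252 = 222;  284 − 222 = 62;  62 − 62 = 0

0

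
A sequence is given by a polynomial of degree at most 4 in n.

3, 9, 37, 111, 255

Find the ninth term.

D1: 6, 28, 74, 144
D2: 22, 46, 70
D3: 24, 24
Third differences constant at 24.
70 + 24 = 94;  144 + 94 = 238;  255 + 238 = 493
94 + 24 = 118;  238 + 118 = 356;  493 + 356 = 849
118 + 24 = 142;  356 + 142 = 498;  849 + 498 = 1347
142 + 24 = 166;  498 + 166 = 664;  1347 + 664 = 2011

2011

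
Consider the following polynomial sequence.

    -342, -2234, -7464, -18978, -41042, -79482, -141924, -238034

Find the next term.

-379758

Δ: -1892, -5230, -11514, -22064, -38440, -62442, -96110
Δ²: -3338, -6284, -10550, -16376, -24002, -33668
Δ³: -2946, -4266, -5826, -7626, -9666
Δ⁴: -1320, -1560, -1800, -2040
Δ⁵: -240, -240, -240
The fifth differences are constant (-240).
-2040 − 240 = -2280;  -9666 − 2280 = -11946;  -33668 − 11946 = -45614;  -96110 − 45614 = -141724;  -238034 − 141724 = -379758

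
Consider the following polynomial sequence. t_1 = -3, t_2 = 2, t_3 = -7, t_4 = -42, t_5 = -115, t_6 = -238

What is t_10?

Δ: 5, -9, -35, -73, -123
Δ²: -14, -26, -38, -50
Δ³: -12, -12, -12
Constant third difference = -12, so extend:
-50 − 12 = -62;  -123 − 62 = -185;  -238 − 185 = -423
-62 − 12 = -74;  -185 − 74 = -259;  -423 − 259 = -682
-74 − 12 = -86;  -259 − 86 = -345;  -682 − 345 = -1027
-86 − 12 = -98;  -345 − 98 = -443;  -1027 − 443 = -1470

-1470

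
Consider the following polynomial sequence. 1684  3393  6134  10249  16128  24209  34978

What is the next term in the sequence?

Δ: 1709 , 2741 , 4115 , 5879 , 8081 , 10769
Δ²: 1032 , 1374 , 1764 , 2202 , 2688
Δ³: 342 , 390 , 438 , 486
Δ⁴: 48 , 48 , 48
The fourth differences are constant (48).
486 + 48 = 534;  2688 + 534 = 3222;  10769 + 3222 = 13991;  34978 + 13991 = 48969

48969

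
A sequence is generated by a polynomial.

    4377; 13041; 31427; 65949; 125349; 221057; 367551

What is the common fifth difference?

D1: 8664, 18386, 34522, 59400, 95708, 146494
D2: 9722, 16136, 24878, 36308, 50786
D3: 6414, 8742, 11430, 14478
D4: 2328, 2688, 3048
D5: 360, 360

360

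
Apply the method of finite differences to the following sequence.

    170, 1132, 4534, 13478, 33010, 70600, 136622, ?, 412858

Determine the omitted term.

244834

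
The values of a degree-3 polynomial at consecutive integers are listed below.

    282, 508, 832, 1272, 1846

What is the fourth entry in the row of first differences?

574

First differences: 226, 324, 440, 574
Second differences: 98, 116, 134
Third differences: 18, 18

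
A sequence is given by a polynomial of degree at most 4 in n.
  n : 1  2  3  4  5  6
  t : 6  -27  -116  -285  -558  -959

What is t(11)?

-33, -89, -169, -273, -401
-56, -80, -104, -128
-24, -24, -24
The third differences are constant (-24).
-128 − 24 = -152;  -401 − 152 = -553;  -959 − 553 = -1512
-152 − 24 = -176;  -553 − 176 = -729;  -1512 − 729 = -2241
-176 − 24 = -200;  -729 − 200 = -929;  -2241 − 929 = -3170
-200 − 24 = -224;  -929 − 224 = -1153;  -3170 − 1153 = -4323
-224 − 24 = -248;  -1153 − 248 = -1401;  -4323 − 1401 = -5724

-5724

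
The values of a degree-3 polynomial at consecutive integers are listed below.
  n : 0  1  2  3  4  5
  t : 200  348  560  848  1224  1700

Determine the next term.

2288

D1: 148  212  288  376  476
D2: 64  76  88  100
D3: 12  12  12
The third differences are constant (12).
100 + 12 = 112;  476 + 112 = 588;  1700 + 588 = 2288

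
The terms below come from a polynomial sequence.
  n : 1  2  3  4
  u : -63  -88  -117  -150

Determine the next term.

-187

First differences: -25, -29, -33
Second differences: -4, -4
Second differences constant at -4.
-33 − 4 = -37;  -150 − 37 = -187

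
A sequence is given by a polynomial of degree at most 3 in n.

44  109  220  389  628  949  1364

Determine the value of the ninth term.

2524

Δ: 65, 111, 169, 239, 321, 415
Δ²: 46, 58, 70, 82, 94
Δ³: 12, 12, 12, 12
Constant third difference = 12, so extend:
94 + 12 = 106;  415 + 106 = 521;  1364 + 521 = 1885
106 + 12 = 118;  521 + 118 = 639;  1885 + 639 = 2524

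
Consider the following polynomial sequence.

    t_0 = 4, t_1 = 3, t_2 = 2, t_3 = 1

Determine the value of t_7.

-1, -1, -1
First differences constant at -1.
1 − 1 = 0
0 − 1 = -1
-1 − 1 = -2
-2 − 1 = -3

-3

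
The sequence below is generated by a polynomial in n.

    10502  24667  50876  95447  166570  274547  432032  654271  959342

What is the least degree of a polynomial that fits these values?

5

First differences: 14165, 26209, 44571, 71123, 107977, 157485, 222239, 305071
Second differences: 12044, 18362, 26552, 36854, 49508, 64754, 82832
Third differences: 6318, 8190, 10302, 12654, 15246, 18078
Fourth differences: 1872, 2112, 2352, 2592, 2832
Fifth differences: 240, 240, 240, 240
The fifth differences are constant, so the polynomial has degree 5.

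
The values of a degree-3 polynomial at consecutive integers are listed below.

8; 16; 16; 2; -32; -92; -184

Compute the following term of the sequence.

-314

D1: 8, 0, -14, -34, -60, -92
D2: -8, -14, -20, -26, -32
D3: -6, -6, -6, -6
Third differences constant at -6.
-32 − 6 = -38;  -92 − 38 = -130;  -184 − 130 = -314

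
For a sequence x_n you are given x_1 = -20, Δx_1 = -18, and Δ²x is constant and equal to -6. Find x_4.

Build the table forward from the leading diagonal:
Δ²: -6, -6, -6, -6
Δ: -18, -24, -30, -36
x: -20, -38, -62, -92

-92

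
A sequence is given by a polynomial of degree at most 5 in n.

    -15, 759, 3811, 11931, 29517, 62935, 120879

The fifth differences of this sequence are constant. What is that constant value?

D1: 774, 3052, 8120, 17586, 33418, 57944
D2: 2278, 5068, 9466, 15832, 24526
D3: 2790, 4398, 6366, 8694
D4: 1608, 1968, 2328
D5: 360, 360

360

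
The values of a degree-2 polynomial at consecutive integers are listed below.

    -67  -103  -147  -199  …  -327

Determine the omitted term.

Using the first 4 terms:
First differences: -36  -44  -52
Second differences: -8  -8
Constant second difference = -8.
Extend forward: -52 − 8 = -60;  -199 − 60 = -259

-259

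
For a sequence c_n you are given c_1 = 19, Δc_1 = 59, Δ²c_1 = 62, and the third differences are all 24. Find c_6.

Build the table forward from the leading diagonal:
Third differences: 24  24  24  24  24  24
Second differences: 62  86  110  134  158  182
First differences: 59  121  207  317  451  609
c: 19  78  199  406  723  1174

1174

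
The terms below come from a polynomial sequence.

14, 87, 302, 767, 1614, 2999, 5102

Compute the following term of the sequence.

8127

First differences: 73, 215, 465, 847, 1385, 2103
Second differences: 142, 250, 382, 538, 718
Third differences: 108, 132, 156, 180
Fourth differences: 24, 24, 24
The fourth differences are constant (24).
180 + 24 = 204;  718 + 204 = 922;  2103 + 922 = 3025;  5102 + 3025 = 8127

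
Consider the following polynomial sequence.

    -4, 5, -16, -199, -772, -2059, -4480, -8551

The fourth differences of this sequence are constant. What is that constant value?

-96

Δ: 9, -21, -183, -573, -1287, -2421, -4071
Δ²: -30, -162, -390, -714, -1134, -1650
Δ³: -132, -228, -324, -420, -516
Δ⁴: -96, -96, -96, -96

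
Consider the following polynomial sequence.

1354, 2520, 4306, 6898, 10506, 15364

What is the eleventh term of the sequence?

D1: 1166, 1786, 2592, 3608, 4858
D2: 620, 806, 1016, 1250
D3: 186, 210, 234
D4: 24, 24
The fourth differences are constant (24).
234 + 24 = 258;  1250 + 258 = 1508;  4858 + 1508 = 6366;  15364 + 6366 = 21730
258 + 24 = 282;  1508 + 282 = 1790;  6366 + 1790 = 8156;  21730 + 8156 = 29886
282 + 24 = 306;  1790 + 306 = 2096;  8156 + 2096 = 10252;  29886 + 10252 = 40138
306 + 24 = 330;  2096 + 330 = 2426;  10252 + 2426 = 12678;  40138 + 12678 = 52816
330 + 24 = 354;  2426 + 354 = 2780;  12678 + 2780 = 15458;  52816 + 15458 = 68274

68274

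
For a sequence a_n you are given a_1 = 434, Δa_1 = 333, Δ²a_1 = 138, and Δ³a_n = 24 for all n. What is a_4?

1871

Build the table forward from the leading diagonal:
Third differences: 24, 24, 24, 24
Second differences: 138, 162, 186, 210
First differences: 333, 471, 633, 819
a: 434, 767, 1238, 1871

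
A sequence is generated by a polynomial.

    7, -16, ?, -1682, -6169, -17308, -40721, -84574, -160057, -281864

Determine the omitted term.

Using the last 7 terms:
-4487  -11139  -23413  -43853  -75483  -121807
-6652  -12274  -20440  -31630  -46324
-5622  -8166  -11190  -14694
-2544  -3024  -3504
-480  -480
Constant fifth difference = -480.
Extend backward: -2544 + 480 = -2064;  -5622 + 2064 = -3558;  -6652 + 3558 = -3094;  -4487 + 3094 = -1393;  -1682 + 1393 = -289

-289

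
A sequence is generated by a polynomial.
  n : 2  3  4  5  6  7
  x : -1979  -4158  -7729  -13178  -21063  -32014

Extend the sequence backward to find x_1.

-778

First differences: -2179, -3571, -5449, -7885, -10951
Second differences: -1392, -1878, -2436, -3066
Third differences: -486, -558, -630
Fourth differences: -72, -72
The fourth differences are constant at -72.
Work back: -486 + 72 = -414;  -1392 + 414 = -978;  -2179 + 978 = -1201;  -1979 + 1201 = -778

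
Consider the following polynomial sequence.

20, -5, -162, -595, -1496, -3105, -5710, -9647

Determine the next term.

-25 , -157 , -433 , -901 , -1609 , -2605 , -3937
-132 , -276 , -468 , -708 , -996 , -1332
-144 , -192 , -240 , -288 , -336
-48 , -48 , -48 , -48
Constant fourth difference = -48, so extend:
-336 − 48 = -384;  -1332 − 384 = -1716;  -3937 − 1716 = -5653;  -9647 − 5653 = -15300

-15300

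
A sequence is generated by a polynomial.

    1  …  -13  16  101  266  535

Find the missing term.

-10

Using the last 5 terms:
Δ: 29  85  165  269
Δ²: 56  80  104
Δ³: 24  24
Constant third difference = 24.
Extend backward: 56 − 24 = 32;  29 − 32 = -3;  -13 + 3 = -10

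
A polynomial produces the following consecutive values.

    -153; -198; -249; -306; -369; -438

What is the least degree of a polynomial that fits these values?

2

D1: -45, -51, -57, -63, -69
D2: -6, -6, -6, -6
The second differences are constant, so the polynomial has degree 2.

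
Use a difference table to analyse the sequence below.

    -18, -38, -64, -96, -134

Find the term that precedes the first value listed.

-4

First differences: -20, -26, -32, -38
Second differences: -6, -6, -6
The second differences are constant at -6.
Work back: -20 + 6 = -14;  -18 + 14 = -4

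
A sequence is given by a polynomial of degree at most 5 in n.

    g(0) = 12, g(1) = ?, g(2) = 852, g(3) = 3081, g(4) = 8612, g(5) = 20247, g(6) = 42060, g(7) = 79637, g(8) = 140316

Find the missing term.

Using the last 7 terms:
First differences: 2229, 5531, 11635, 21813, 37577, 60679
Second differences: 3302, 6104, 10178, 15764, 23102
Third differences: 2802, 4074, 5586, 7338
Fourth differences: 1272, 1512, 1752
Fifth differences: 240, 240
Constant fifth difference = 240.
Extend backward: 1272 − 240 = 1032;  2802 − 1032 = 1770;  3302 − 1770 = 1532;  2229 − 1532 = 697;  852 − 697 = 155

155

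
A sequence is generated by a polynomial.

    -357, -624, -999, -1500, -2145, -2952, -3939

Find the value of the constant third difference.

First differences: -267, -375, -501, -645, -807, -987
Second differences: -108, -126, -144, -162, -180
Third differences: -18, -18, -18, -18

-18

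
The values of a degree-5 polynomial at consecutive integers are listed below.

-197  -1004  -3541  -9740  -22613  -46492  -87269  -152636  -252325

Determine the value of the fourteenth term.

-1779260

Δ: -807, -2537, -6199, -12873, -23879, -40777, -65367, -99689
Δ²: -1730, -3662, -6674, -11006, -16898, -24590, -34322
Δ³: -1932, -3012, -4332, -5892, -7692, -9732
Δ⁴: -1080, -1320, -1560, -1800, -2040
Δ⁵: -240, -240, -240, -240
Fifth differences constant at -240.
-2040 − 240 = -2280;  -9732 − 2280 = -12012;  -34322 − 12012 = -46334;  -99689 − 46334 = -146023;  -252325 − 146023 = -398348
-2280 − 240 = -2520;  -12012 − 2520 = -14532;  -46334 − 14532 = -60866;  -146023 − 60866 = -206889;  -398348 − 206889 = -605237
-2520 − 240 = -2760;  -14532 − 2760 = -17292;  -60866 − 17292 = -78158;  -206889 − 78158 = -285047;  -605237 − 285047 = -890284
-2760 − 240 = -3000;  -17292 − 3000 = -20292;  -78158 − 20292 = -98450;  -285047 − 98450 = -383497;  -890284 − 383497 = -1273781
-3000 − 240 = -3240;  -20292 − 3240 = -23532;  -98450 − 23532 = -121982;  -383497 − 121982 = -505479;  -1273781 − 505479 = -1779260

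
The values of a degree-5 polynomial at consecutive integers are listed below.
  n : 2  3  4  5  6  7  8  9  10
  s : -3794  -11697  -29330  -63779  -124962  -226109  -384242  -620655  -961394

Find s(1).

-887

First differences: -7903, -17633, -34449, -61183, -101147, -158133, -236413, -340739
Second differences: -9730, -16816, -26734, -39964, -56986, -78280, -104326
Third differences: -7086, -9918, -13230, -17022, -21294, -26046
Fourth differences: -2832, -3312, -3792, -4272, -4752
Fifth differences: -480, -480, -480, -480
The fifth differences are constant at -480.
Work back: -2832 + 480 = -2352;  -7086 + 2352 = -4734;  -9730 + 4734 = -4996;  -7903 + 4996 = -2907;  -3794 + 2907 = -887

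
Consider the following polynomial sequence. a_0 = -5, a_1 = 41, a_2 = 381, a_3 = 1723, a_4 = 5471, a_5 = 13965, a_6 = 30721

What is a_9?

188401

D1: 46, 340, 1342, 3748, 8494, 16756
D2: 294, 1002, 2406, 4746, 8262
D3: 708, 1404, 2340, 3516
D4: 696, 936, 1176
D5: 240, 240
The fifth differences are constant (240).
1176 + 240 = 1416;  3516 + 1416 = 4932;  8262 + 4932 = 13194;  16756 + 13194 = 29950;  30721 + 29950 = 60671
1416 + 240 = 1656;  4932 + 1656 = 6588;  13194 + 6588 = 19782;  29950 + 19782 = 49732;  60671 + 49732 = 110403
1656 + 240 = 1896;  6588 + 1896 = 8484;  19782 + 8484 = 28266;  49732 + 28266 = 77998;  110403 + 77998 = 188401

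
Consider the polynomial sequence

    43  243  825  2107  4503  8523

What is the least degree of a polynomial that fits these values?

4

200, 582, 1282, 2396, 4020
382, 700, 1114, 1624
318, 414, 510
96, 96
The fourth differences are constant, so the polynomial has degree 4.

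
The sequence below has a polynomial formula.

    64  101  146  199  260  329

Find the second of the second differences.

8

D1: 37, 45, 53, 61, 69
D2: 8, 8, 8, 8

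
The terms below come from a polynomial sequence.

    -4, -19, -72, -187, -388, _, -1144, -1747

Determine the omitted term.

-699

Using the first 5 terms:
D1: -15, -53, -115, -201
D2: -38, -62, -86
D3: -24, -24
Constant third difference = -24.
Extend forward: -86 − 24 = -110;  -201 − 110 = -311;  -388 − 311 = -699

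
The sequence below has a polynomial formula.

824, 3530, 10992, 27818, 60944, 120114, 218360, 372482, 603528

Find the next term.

937274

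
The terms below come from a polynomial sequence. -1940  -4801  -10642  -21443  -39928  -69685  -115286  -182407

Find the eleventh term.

-588730

D1: -2861, -5841, -10801, -18485, -29757, -45601, -67121
D2: -2980, -4960, -7684, -11272, -15844, -21520
D3: -1980, -2724, -3588, -4572, -5676
D4: -744, -864, -984, -1104
D5: -120, -120, -120
Constant fifth difference = -120, so extend:
-1104 − 120 = -1224;  -5676 − 1224 = -6900;  -21520 − 6900 = -28420;  -67121 − 28420 = -95541;  -182407 − 95541 = -277948
-1224 − 120 = -1344;  -6900 − 1344 = -8244;  -28420 − 8244 = -36664;  -95541 − 36664 = -132205;  -277948 − 132205 = -410153
-1344 − 120 = -1464;  -8244 − 1464 = -9708;  -36664 − 9708 = -46372;  -132205 − 46372 = -178577;  -410153 − 178577 = -588730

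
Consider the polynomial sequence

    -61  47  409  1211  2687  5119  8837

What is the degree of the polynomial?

4

Δ: 108, 362, 802, 1476, 2432, 3718
Δ²: 254, 440, 674, 956, 1286
Δ³: 186, 234, 282, 330
Δ⁴: 48, 48, 48
The fourth differences are constant, so the polynomial has degree 4.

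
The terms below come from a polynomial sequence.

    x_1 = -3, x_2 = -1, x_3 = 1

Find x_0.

-5

2, 2
The first differences are constant at 2.
Work back: -3 − 2 = -5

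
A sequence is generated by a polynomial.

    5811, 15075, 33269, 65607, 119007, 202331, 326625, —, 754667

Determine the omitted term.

505359

Using the first 7 terms:
9264  18194  32338  53400  83324  124294
8930  14144  21062  29924  40970
5214  6918  8862  11046
1704  1944  2184
240  240
Constant fifth difference = 240.
Extend forward: 2184 + 240 = 2424;  11046 + 2424 = 13470;  40970 + 13470 = 54440;  124294 + 54440 = 178734;  326625 + 178734 = 505359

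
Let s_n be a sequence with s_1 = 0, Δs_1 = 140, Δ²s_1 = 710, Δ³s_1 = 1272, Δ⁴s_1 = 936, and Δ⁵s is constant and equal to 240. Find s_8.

98210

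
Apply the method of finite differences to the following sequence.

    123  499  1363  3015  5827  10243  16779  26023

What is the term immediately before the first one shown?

D1: 376  864  1652  2812  4416  6536  9244
D2: 488  788  1160  1604  2120  2708
D3: 300  372  444  516  588
D4: 72  72  72  72
The fourth differences are constant at 72.
Work back: 300 − 72 = 228;  488 − 228 = 260;  376 − 260 = 116;  123 − 116 = 7

7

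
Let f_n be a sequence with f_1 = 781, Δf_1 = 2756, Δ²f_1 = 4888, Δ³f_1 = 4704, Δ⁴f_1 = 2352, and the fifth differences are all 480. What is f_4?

Build the table forward from the leading diagonal:
Δ⁵: 480, 480, 480, 480
Δ⁴: 2352, 2832, 3312, 3792
Δ³: 4704, 7056, 9888, 13200
Δ²: 4888, 9592, 16648, 26536
Δ: 2756, 7644, 17236, 33884
f: 781, 3537, 11181, 28417

28417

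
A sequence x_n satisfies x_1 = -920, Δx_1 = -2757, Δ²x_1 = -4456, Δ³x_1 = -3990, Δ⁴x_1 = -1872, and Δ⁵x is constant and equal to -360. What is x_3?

-10890

Build the table forward from the leading diagonal:
D5: -360, -360, -360
D4: -1872, -2232, -2592
D3: -3990, -5862, -8094
D2: -4456, -8446, -14308
D1: -2757, -7213, -15659
x: -920, -3677, -10890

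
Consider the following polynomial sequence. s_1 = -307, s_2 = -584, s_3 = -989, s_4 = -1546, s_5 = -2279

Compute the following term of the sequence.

First differences: -277 , -405 , -557 , -733
Second differences: -128 , -152 , -176
Third differences: -24 , -24
Constant third difference = -24, so extend:
-176 − 24 = -200;  -733 − 200 = -933;  -2279 − 933 = -3212

-3212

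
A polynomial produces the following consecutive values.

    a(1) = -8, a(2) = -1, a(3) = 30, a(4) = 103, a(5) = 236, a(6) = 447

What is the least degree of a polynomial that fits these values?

7, 31, 73, 133, 211
24, 42, 60, 78
18, 18, 18
The third differences are constant, so the polynomial has degree 3.

3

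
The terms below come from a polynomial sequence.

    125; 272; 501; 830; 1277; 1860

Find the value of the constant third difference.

Δ: 147, 229, 329, 447, 583
Δ²: 82, 100, 118, 136
Δ³: 18, 18, 18

18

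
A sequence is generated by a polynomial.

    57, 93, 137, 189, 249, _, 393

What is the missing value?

317

Using the first 5 terms:
Δ: 36, 44, 52, 60
Δ²: 8, 8, 8
Constant second difference = 8.
Extend forward: 60 + 8 = 68;  249 + 68 = 317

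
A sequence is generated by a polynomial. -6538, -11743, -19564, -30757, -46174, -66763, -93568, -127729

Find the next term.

D1: -5205  -7821  -11193  -15417  -20589  -26805  -34161
D2: -2616  -3372  -4224  -5172  -6216  -7356
D3: -756  -852  -948  -1044  -1140
D4: -96  -96  -96  -96
The fourth differences are constant (-96).
-1140 − 96 = -1236;  -7356 − 1236 = -8592;  -34161 − 8592 = -42753;  -127729 − 42753 = -170482

-170482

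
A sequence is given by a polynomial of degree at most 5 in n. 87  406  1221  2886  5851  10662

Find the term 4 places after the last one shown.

62646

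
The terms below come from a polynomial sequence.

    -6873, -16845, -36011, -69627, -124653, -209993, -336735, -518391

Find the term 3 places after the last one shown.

-1569363

First differences: -9972, -19166, -33616, -55026, -85340, -126742, -181656
Second differences: -9194, -14450, -21410, -30314, -41402, -54914
Third differences: -5256, -6960, -8904, -11088, -13512
Fourth differences: -1704, -1944, -2184, -2424
Fifth differences: -240, -240, -240
Constant fifth difference = -240, so extend:
-2424 − 240 = -2664;  -13512 − 2664 = -16176;  -54914 − 16176 = -71090;  -181656 − 71090 = -252746;  -518391 − 252746 = -771137
-2664 − 240 = -2904;  -16176 − 2904 = -19080;  -71090 − 19080 = -90170;  -252746 − 90170 = -342916;  -771137 − 342916 = -1114053
-2904 − 240 = -3144;  -19080 − 3144 = -22224;  -90170 − 22224 = -112394;  -342916 − 112394 = -455310;  -1114053 − 455310 = -1569363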